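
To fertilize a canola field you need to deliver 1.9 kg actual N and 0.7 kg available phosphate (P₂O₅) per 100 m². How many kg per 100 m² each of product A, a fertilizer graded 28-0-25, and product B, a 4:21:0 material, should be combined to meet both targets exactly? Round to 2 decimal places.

6.31 kg product A, 3.33 kg product B

Let a = kg of product A, b = kg of product B (per 100 m²).
N: 0.28·a + 0.04·b = 1.9
P₂O₅: 0·a + 0.21·b = 0.7
Solving simultaneously: a = 6.30952, b = 3.33333.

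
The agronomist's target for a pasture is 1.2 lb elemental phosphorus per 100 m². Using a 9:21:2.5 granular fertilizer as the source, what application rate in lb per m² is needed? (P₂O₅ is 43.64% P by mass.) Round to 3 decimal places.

0.131 lb of product per sq m

As P₂O₅: 1.2 / 0.4364 = 2.74977 lb per 100 m².
Product per 100 m² = 2.74977 / 21% = 13.0941 lb.
Convert to per m²: 13.0941 × 0.01 = 0.130941 lb.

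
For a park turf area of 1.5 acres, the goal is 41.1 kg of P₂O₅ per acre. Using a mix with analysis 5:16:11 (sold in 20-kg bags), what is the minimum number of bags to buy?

20 bags

Product per acre = 41.1 / 16% = 256.875 kg.
Total product = 256.875 × 1.5 = 385.312 kg.
Bags = ⌈385.312 / 20⌉ = 20.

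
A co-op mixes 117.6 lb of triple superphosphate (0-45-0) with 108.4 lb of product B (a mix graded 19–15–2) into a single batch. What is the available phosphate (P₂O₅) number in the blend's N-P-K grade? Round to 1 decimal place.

Total mass = 117.6 + 108.4 = 226 lb.
P₂O₅ mass = 45%×117.6 + 15%×108.4 = 69.18 lb.
% P₂O₅ = 69.18 / 226 = 30.6106%.

30.6% P₂O₅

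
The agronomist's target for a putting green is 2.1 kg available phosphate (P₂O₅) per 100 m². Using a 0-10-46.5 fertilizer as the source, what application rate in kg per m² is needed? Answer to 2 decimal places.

0.21 kg of product per sq m

Product per 100 m² = 2.1 / 10% = 21 kg.
Convert to per m²: 21 × 0.01 = 0.21 kg.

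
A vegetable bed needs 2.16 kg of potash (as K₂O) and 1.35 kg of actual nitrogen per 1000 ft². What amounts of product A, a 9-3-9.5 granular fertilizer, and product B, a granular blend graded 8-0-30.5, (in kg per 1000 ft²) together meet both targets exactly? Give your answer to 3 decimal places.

With a, b = kg per 1000 ft² of product A and product B:
K₂O: 0.095·a + 0.305·b = 2.16
N: 0.09·a + 0.08·b = 1.35
Eliminate a: (row1) − 0.095/0.09·(row2) → 0.220556·b = 0.735, so b = 3.33249.
Back-substitute: a = (2.16 − 0.305·3.33249) / 0.095 = 12.0378.

12.038 kg product A, 3.332 kg product B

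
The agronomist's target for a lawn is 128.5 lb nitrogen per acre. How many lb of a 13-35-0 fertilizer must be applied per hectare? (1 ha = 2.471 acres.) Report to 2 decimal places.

Product per acre = 128.5 / 13% = 988.462 lb.
Convert to per hectare: 988.462 × 2.471 = 2442.488 lb.

2442.49 lb of product per hectare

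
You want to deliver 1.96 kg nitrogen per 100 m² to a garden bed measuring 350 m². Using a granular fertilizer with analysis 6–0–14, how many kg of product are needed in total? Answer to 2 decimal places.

Product per 100 m² = 1.96 / 6% = 32.6667 kg.
Total product = 32.6667 × 350 / 100 = 114.333 kg.

114.33 kg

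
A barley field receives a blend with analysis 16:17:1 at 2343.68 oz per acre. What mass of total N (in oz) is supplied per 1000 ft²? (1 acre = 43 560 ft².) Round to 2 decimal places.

8.61 oz N per thousand sq ft

nitrogen per acre = 2343.68 × 16% = 374.989 oz.
Convert to per 1000 ft²: 374.989 × 0.0229568 = 8.60856 oz.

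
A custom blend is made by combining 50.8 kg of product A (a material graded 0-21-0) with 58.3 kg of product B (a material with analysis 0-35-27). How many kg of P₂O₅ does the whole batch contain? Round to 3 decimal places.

P₂O₅ mass = 21%×50.8 + 35%×58.3 = 31.073 kg.

31.073 kg P₂O₅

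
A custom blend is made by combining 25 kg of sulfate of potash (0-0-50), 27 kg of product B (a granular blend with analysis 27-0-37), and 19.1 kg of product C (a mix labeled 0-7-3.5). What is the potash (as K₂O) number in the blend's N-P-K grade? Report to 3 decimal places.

Total mass = 25 + 27 + 19.1 = 71.1 kg.
K₂O mass = 50%×25 + 37%×27 + 3.5%×19.1 = 23.1585 kg.
% K₂O = 23.1585 / 71.1 = 32.5717%.

32.572% K₂O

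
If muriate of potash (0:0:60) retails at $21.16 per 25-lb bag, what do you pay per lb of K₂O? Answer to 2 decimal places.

$1.41 per lb K₂O

K₂O in bag = 25 × 60% = 15 lb.
Cost per lb K₂O = $21.16 / 15 = $1.4107.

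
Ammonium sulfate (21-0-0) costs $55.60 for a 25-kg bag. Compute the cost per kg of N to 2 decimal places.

$10.59 per kg N

N in bag = 25 × 21% = 5.25 kg.
Cost per kg N = $55.60 / 5.25 = $10.5905.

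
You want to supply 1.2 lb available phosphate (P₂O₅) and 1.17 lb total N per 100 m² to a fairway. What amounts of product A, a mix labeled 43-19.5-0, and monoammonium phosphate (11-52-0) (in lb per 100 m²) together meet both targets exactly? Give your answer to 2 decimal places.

Let a = lb of product A, b = lb of monoammonium phosphate (per 100 m²).
P₂O₅: 0.195·a + 0.52·b = 1.2
N: 0.43·a + 0.11·b = 1.17
From row1: a = (1.2 − 0.52·b) / 0.195.
Into row2: 0.43·(1.2 − 0.52·b)/0.195 + 0.11·b = 1.17 → b = 1.42394, a = 2.35667.

2.36 lb product A, 1.42 lb monoammonium phosphate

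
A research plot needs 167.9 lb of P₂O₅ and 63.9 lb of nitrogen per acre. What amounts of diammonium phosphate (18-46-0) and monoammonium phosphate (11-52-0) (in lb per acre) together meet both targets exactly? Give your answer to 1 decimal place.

With a, b = lb per acre of diammonium phosphate and monoammonium phosphate:
P₂O₅: 0.46·a + 0.52·b = 167.9
N: 0.18·a + 0.11·b = 63.9
From row1: a = (167.9 − 0.52·b) / 0.46.
Into row2: 0.18·(167.9 − 0.52·b)/0.46 + 0.11·b = 63.9 → b = 19.2558, a = 343.233.

343.2 lb diammonium phosphate, 19.3 lb monoammonium phosphate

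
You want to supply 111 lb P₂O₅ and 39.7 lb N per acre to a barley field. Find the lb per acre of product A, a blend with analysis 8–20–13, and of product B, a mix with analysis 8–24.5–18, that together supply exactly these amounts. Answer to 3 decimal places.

With a, b = lb per acre of product A and product B:
P₂O₅: 0.2·a + 0.245·b = 111
N: 0.08·a + 0.08·b = 39.7
Eliminate a: (row1) − 0.2/0.08·(row2) → 0.045·b = 11.75, so b = 261.1111.
Back-substitute: a = (111 − 0.245·261.1111) / 0.2 = 235.1389.

235.139 lb product A, 261.111 lb product B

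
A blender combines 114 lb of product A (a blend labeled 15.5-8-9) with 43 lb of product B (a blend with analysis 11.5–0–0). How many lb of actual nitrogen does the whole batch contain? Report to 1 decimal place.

N mass = 15.5%×114 + 11.5%×43 = 22.615 lb.

22.6 lb N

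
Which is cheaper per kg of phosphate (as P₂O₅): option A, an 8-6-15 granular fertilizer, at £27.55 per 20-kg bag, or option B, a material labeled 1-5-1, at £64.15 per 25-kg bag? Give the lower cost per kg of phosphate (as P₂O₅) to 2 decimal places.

option A: P₂O₅ per bag = 20 × 6% = 1.2 kg; cost = 27.55 / 1.2 = £22.9583/kg P₂O₅.
option B: P₂O₅ per bag = 25 × 5% = 1.25 kg; cost = 64.15 / 1.25 = £51.3200/kg P₂O₅.
option A is cheaper.

£22.96 per kg P₂O₅ (option A)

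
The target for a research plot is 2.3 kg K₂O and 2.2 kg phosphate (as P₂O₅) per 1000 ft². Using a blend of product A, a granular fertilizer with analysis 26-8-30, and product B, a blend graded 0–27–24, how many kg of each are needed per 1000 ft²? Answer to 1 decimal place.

1.5 kg product A, 7.7 kg product B

Per-1000 ft² balance (a = product A, b = product B):
K₂O: 0.3·a + 0.24·b = 2.3
P₂O₅: 0.08·a + 0.27·b = 2.2
Eliminate a: (row1) − 0.3/0.08·(row2) → -0.7725·b = -5.95, so b = 7.70227.
Back-substitute: a = (2.3 − 0.24·7.70227) / 0.3 = 1.50485.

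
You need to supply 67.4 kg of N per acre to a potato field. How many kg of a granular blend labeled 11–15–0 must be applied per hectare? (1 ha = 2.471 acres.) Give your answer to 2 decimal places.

Product per acre = 67.4 / 11% = 612.727 kg.
Convert to per hectare: 612.727 × 2.471 = 1514.049 kg.

1514.05 kg of product per hectare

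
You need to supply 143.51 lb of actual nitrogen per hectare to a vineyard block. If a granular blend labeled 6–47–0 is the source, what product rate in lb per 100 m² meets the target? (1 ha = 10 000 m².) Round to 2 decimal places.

23.92 lb of product per hundred sq m

Product per hectare = 143.51 / 6% = 2391.83 lb.
Convert to per 100 m²: 2391.83 × 0.01 = 23.9183 lb.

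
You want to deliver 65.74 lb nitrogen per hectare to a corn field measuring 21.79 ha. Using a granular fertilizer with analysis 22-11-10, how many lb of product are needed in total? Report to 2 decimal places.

Product per hectare = 65.74 / 22% = 298.818 lb.
Total product = 298.818 × 21.79 = 6511.248 lb.

6511.25 lb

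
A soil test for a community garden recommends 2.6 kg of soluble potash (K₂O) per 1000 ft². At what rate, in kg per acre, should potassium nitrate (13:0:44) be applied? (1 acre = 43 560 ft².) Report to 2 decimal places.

Product per 1000 ft² = 2.6 / 44% = 5.90909 kg.
Convert to per acre: 5.90909 × 43.56 = 257.4 kg.

257.40 kg of product per acre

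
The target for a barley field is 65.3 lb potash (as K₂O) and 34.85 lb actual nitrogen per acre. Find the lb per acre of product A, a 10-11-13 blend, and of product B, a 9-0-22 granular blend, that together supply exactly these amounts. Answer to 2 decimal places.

173.79 lb product A, 194.13 lb product B

With a, b = lb per acre of product A and product B:
K₂O: 0.13·a + 0.22·b = 65.3
N: 0.1·a + 0.09·b = 34.85
From row1: a = (65.3 − 0.22·b) / 0.13.
Into row2: 0.1·(65.3 − 0.22·b)/0.13 + 0.09·b = 34.85 → b = 194.126, a = 173.786.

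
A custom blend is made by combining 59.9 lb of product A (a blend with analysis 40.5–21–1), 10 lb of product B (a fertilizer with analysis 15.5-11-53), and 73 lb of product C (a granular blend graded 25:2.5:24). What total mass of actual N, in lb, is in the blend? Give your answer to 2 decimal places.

44.06 lb N

N mass = 40.5%×59.9 + 15.5%×10 + 25%×73 = 44.0595 lb.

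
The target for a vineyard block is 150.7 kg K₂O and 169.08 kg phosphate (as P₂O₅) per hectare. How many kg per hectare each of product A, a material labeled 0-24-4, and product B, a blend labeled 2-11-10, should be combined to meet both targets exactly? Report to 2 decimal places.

16.89 kg product A, 1500.24 kg product B

With a, b = kg per hectare of product A and product B:
K₂O: 0.04·a + 0.1·b = 150.7
P₂O₅: 0.24·a + 0.11·b = 169.08
Solving simultaneously: a = 16.8878, b = 1500.2449.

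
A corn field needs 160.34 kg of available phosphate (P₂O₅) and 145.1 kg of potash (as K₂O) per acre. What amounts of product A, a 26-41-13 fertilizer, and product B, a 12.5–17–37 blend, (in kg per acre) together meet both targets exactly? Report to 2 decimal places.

267.43 kg product A, 298.20 kg product B

With a, b = kg per acre of product A and product B:
P₂O₅: 0.41·a + 0.17·b = 160.34
K₂O: 0.13·a + 0.37·b = 145.1
Eliminate b: (row1) − 0.17/0.37·(row2) → 0.35027·a = 93.6724, so a = 267.429.
Then b = (145.1 − 0.13·267.429) / 0.37 = 298.201.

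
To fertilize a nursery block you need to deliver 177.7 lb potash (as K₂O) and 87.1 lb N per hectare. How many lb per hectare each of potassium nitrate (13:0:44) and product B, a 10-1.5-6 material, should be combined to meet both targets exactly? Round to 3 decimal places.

Let a = lb of potassium nitrate, b = lb of product B (per hectare).
K₂O: 0.44·a + 0.06·b = 177.7
N: 0.13·a + 0.1·b = 87.1
Solving simultaneously: a = 346.5193, b = 420.5249.

346.519 lb potassium nitrate, 420.525 lb product B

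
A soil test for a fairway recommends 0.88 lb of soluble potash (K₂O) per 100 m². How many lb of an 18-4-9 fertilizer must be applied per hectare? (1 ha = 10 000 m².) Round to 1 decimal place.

Product per 100 m² = 0.88 / 9% = 9.77778 lb.
Convert to per hectare: 9.77778 × 100 = 977.778 lb.

977.8 lb of product per hectare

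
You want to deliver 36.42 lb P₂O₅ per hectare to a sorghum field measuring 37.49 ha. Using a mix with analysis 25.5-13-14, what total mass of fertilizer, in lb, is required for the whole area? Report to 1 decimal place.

Product per hectare = 36.42 / 13% = 280.154 lb.
Total product = 280.154 × 37.49 = 10502.97 lb.

10503.0 lb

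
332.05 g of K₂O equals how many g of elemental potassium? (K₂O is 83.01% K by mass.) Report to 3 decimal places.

K = 332.05 × 0.8301 = 275.6347 g.

275.635 g K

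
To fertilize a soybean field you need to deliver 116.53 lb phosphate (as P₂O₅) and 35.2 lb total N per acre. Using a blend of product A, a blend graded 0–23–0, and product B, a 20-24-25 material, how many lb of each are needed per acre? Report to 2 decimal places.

Per-acre balance (a = product A, b = product B):
P₂O₅: 0.23·a + 0.24·b = 116.53
N: 0·a + 0.2·b = 35.2
Solving simultaneously: a = 323, b = 176.

323.00 lb product A, 176.00 lb product B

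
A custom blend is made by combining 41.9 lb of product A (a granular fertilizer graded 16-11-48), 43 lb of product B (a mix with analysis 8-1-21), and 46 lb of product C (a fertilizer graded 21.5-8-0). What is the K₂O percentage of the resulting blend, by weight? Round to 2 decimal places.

Total mass = 41.9 + 43 + 46 = 130.9 lb.
K₂O mass = 48%×41.9 + 21%×43 + 0%×46 = 29.142 lb.
% K₂O = 29.142 / 130.9 = 22.2628%.

22.26% K₂O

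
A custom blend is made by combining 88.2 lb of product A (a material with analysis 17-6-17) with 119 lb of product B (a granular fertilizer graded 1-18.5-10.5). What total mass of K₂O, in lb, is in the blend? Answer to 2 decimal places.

27.49 lb K₂O

K₂O mass = 17%×88.2 + 10.5%×119 = 27.489 lb.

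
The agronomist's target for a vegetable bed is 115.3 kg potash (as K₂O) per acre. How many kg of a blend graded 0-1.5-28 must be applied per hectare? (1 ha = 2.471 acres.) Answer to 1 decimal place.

1017.5 kg of product per hectare

Product per acre = 115.3 / 28% = 411.786 kg.
Convert to per hectare: 411.786 × 2.471 = 1017.52 kg.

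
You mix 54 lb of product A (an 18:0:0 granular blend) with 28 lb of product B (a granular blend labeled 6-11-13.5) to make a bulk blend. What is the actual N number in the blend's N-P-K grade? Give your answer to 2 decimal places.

13.90% N

Total mass = 54 + 28 = 82 lb.
N mass = 18%×54 + 6%×28 = 11.4 lb.
% N = 11.4 / 82 = 13.9024%.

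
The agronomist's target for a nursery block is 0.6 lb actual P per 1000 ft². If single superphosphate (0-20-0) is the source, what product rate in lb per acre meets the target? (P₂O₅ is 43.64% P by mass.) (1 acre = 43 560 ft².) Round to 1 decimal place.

299.5 lb of product per acre

As P₂O₅: 0.6 / 0.4364 = 1.37489 lb per 1000 ft².
Product per 1000 ft² = 1.37489 / 20% = 6.87443 lb.
Convert to per acre: 6.87443 × 43.56 = 299.45 lb.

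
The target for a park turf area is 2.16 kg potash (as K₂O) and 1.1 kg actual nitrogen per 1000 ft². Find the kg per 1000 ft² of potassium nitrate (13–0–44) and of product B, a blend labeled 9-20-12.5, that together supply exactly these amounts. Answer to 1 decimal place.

2.4 kg potassium nitrate, 8.7 kg product B

Per-1000 ft² balance (a = potassium nitrate, b = product B):
K₂O: 0.44·a + 0.125·b = 2.16
N: 0.13·a + 0.09·b = 1.1
Eliminate a: (row1) − 0.44/0.13·(row2) → -0.179615·b = -1.56308, so b = 8.70236.
Back-substitute: a = (2.16 − 0.125·8.70236) / 0.44 = 2.43683.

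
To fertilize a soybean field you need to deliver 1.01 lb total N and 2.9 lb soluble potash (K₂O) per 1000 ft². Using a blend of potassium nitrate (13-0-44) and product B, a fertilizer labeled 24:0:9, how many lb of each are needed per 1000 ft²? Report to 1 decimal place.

6.4 lb potassium nitrate, 0.7 lb product B

Per-1000 ft² balance (a = potassium nitrate, b = product B):
N: 0.13·a + 0.24·b = 1.01
K₂O: 0.44·a + 0.09·b = 2.9
Eliminate b: (row1) − 0.24/0.09·(row2) → -1.04333·a = -6.72333, so a = 6.44409.
Then b = (2.9 − 0.44·6.44409) / 0.09 = 0.717785.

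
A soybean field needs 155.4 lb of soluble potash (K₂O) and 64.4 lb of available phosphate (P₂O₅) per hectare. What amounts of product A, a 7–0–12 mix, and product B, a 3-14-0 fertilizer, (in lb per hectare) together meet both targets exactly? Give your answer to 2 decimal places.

Per-hectare balance (a = product A, b = product B):
K₂O: 0.12·a + 0·b = 155.4
P₂O₅: 0·a + 0.14·b = 64.4
Solving simultaneously: a = 1295, b = 460.

1295.00 lb product A, 460.00 lb product B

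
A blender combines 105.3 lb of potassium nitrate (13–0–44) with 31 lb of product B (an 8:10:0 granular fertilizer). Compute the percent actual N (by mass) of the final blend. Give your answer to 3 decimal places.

11.863% N

Total mass = 105.3 + 31 = 136.3 lb.
N mass = 13%×105.3 + 8%×31 = 16.169 lb.
% N = 16.169 / 136.3 = 11.8628%.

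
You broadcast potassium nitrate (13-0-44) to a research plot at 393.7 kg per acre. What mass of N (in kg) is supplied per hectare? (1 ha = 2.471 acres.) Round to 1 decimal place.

nitrogen per acre = 393.7 × 13% = 51.181 kg.
Convert to per hectare: 51.181 × 2.471 = 126.468 kg.

126.5 kg N per hectare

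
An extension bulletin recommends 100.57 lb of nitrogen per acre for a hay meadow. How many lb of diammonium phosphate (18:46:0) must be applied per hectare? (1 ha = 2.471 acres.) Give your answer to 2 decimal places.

1380.60 lb of product per hectare

Product per acre = 100.57 / 18% = 558.722 lb.
Convert to per hectare: 558.722 × 2.471 = 1380.603 lb.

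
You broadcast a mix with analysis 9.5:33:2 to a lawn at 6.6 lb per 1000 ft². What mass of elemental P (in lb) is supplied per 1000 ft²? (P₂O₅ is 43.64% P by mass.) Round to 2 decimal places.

P₂O₅ per 1000 ft² = 6.6 × 33% = 2.178 lb.
Elemental P = 2.178 × 0.4364 = 0.950479 lb per 1000 ft².

0.95 lb P per thousand sq ft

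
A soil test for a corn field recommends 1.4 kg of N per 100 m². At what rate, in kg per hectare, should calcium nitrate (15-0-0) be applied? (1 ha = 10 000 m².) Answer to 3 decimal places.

933.333 kg of product per hectare

Product per 100 m² = 1.4 / 15% = 9.33333 kg.
Convert to per hectare: 9.33333 × 100 = 933.3333 kg.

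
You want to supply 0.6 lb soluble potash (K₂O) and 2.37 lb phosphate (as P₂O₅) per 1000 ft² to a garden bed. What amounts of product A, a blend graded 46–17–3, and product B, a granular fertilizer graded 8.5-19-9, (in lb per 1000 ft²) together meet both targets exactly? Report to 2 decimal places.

Per-1000 ft² balance (a = product A, b = product B):
K₂O: 0.03·a + 0.09·b = 0.6
P₂O₅: 0.17·a + 0.19·b = 2.37
From row1: a = (0.6 − 0.09·b) / 0.03.
Into row2: 0.17·(0.6 − 0.09·b)/0.03 + 0.19·b = 2.37 → b = 3.21875, a = 10.3437.

10.34 lb product A, 3.22 lb product B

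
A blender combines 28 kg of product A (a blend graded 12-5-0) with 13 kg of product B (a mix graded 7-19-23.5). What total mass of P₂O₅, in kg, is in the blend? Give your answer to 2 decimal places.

P₂O₅ mass = 5%×28 + 19%×13 = 3.87 kg.

3.87 kg P₂O₅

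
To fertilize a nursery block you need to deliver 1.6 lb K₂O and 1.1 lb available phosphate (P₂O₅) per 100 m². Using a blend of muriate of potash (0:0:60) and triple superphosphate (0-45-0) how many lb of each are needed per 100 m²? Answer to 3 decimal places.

With a, b = lb per 100 m² of muriate of potash and triple superphosphate:
K₂O: 0.6·a + 0·b = 1.6
P₂O₅: 0·a + 0.45·b = 1.1
Solving simultaneously: a = 2.66667, b = 2.44444.

2.667 lb muriate of potash, 2.444 lb triple superphosphate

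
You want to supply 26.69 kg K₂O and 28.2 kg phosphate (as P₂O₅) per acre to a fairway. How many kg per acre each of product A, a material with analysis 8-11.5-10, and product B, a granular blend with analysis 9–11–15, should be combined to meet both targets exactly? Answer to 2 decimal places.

207.06 kg product A, 39.90 kg product B

With a, b = kg per acre of product A and product B:
K₂O: 0.1·a + 0.15·b = 26.69
P₂O₅: 0.115·a + 0.11·b = 28.2
Eliminate a: (row1) − 0.1/0.115·(row2) → 0.0543478·b = 2.16826, so b = 39.896.
Back-substitute: a = (26.69 − 0.15·39.896) / 0.1 = 207.056.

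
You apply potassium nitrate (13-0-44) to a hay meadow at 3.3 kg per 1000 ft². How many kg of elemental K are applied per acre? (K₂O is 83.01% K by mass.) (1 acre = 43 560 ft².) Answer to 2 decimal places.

52.50 kg K per acre

K₂O per 1000 ft² = 3.3 × 44% = 1.452 kg.
Elemental K = 1.452 × 0.8301 = 1.20531 kg per 1000 ft².
Convert to per acre: 1.20531 × 43.56 = 52.5031 kg.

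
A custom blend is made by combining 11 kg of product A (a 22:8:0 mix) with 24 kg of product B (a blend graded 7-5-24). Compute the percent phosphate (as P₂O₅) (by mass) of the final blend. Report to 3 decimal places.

Total mass = 11 + 24 = 35 kg.
P₂O₅ mass = 8%×11 + 5%×24 = 2.08 kg.
% P₂O₅ = 2.08 / 35 = 5.94286%.

5.943% P₂O₅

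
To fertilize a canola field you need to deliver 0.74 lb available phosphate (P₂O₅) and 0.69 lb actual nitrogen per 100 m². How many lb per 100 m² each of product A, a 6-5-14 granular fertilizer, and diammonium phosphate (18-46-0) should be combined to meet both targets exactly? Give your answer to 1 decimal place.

With a, b = lb per 100 m² of product A and diammonium phosphate:
P₂O₅: 0.05·a + 0.46·b = 0.74
N: 0.06·a + 0.18·b = 0.69
From row1: a = (0.74 − 0.46·b) / 0.05.
Into row2: 0.06·(0.74 − 0.46·b)/0.05 + 0.18·b = 0.69 → b = 0.532258, a = 9.90323.

9.9 lb product A, 0.5 lb diammonium phosphate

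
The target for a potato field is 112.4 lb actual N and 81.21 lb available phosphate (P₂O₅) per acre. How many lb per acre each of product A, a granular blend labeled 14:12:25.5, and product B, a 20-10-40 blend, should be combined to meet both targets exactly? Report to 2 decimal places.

Per-acre balance (a = product A, b = product B):
N: 0.14·a + 0.2·b = 112.4
P₂O₅: 0.12·a + 0.1·b = 81.21
Eliminate b: (row1) − 0.2/0.1·(row2) → -0.1·a = -50.02, so a = 500.2.
Then b = (81.21 − 0.12·500.2) / 0.1 = 211.86.

500.20 lb product A, 211.86 lb product B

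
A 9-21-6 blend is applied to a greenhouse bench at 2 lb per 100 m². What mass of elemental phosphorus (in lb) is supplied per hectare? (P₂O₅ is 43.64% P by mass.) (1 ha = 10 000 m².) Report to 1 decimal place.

18.3 lb P per hectare

P₂O₅ per 100 m² = 2 × 21% = 0.42 lb.
Elemental P = 0.42 × 0.4364 = 0.183288 lb per 100 m².
Convert to per hectare: 0.183288 × 100 = 18.3288 lb.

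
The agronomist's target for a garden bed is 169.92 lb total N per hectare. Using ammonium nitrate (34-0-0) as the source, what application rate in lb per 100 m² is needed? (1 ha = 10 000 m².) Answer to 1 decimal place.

5.0 lb of product per hundred sq m

Product per hectare = 169.92 / 34% = 499.765 lb.
Convert to per 100 m²: 499.765 × 0.01 = 4.99765 lb.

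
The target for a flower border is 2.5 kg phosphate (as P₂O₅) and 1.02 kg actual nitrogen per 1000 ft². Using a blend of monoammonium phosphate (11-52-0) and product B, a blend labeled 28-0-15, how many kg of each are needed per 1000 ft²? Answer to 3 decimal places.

Let a = kg of monoammonium phosphate, b = kg of product B (per 1000 ft²).
P₂O₅: 0.52·a + 0·b = 2.5
N: 0.11·a + 0.28·b = 1.02
From row1: a = (2.5 − 0·b) / 0.52.
Into row2: 0.11·(2.5 − 0·b)/0.52 + 0.28·b = 1.02 → b = 1.75412, a = 4.80769.

4.808 kg monoammonium phosphate, 1.754 kg product B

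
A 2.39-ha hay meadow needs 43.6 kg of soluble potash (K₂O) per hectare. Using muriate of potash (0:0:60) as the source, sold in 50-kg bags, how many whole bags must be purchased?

Product per hectare = 43.6 / 60% = 72.6667 kg.
Total product = 72.6667 × 2.39 = 173.673 kg.
Bags = ⌈173.673 / 50⌉ = 4.

4 bags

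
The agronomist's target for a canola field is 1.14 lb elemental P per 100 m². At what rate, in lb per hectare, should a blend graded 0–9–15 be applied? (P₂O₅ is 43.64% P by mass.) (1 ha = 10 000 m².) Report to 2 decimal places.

As P₂O₅: 1.14 / 0.4364 = 2.61228 lb per 100 m².
Product per 100 m² = 2.61228 / 9% = 29.0254 lb.
Convert to per hectare: 29.0254 × 100 = 2902.536 lb.

2902.54 lb of product per hectare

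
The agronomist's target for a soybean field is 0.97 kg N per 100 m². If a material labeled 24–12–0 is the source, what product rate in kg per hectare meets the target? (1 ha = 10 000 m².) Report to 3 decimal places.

404.167 kg of product per hectare

Product per 100 m² = 0.97 / 24% = 4.04167 kg.
Convert to per hectare: 4.04167 × 100 = 404.1667 kg.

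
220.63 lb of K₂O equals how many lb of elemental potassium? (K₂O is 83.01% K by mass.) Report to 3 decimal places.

K = 220.63 × 0.8301 = 183.14496 lb.

183.145 lb K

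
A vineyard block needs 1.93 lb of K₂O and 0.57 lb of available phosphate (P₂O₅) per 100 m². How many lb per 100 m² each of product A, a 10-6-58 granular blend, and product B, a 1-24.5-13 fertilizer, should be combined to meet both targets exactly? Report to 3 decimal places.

2.969 lb product A, 1.599 lb product B

Let a = lb of product A, b = lb of product B (per 100 m²).
K₂O: 0.58·a + 0.13·b = 1.93
P₂O₅: 0.06·a + 0.245·b = 0.57
Eliminate b: (row1) − 0.13/0.245·(row2) → 0.548163·a = 1.62755, so a = 2.9691.
Then b = (0.57 − 0.06·2.9691) / 0.245 = 1.5994.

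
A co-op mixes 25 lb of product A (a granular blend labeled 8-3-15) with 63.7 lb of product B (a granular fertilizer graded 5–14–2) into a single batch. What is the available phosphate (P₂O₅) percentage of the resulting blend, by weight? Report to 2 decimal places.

Total mass = 25 + 63.7 = 88.7 lb.
P₂O₅ mass = 3%×25 + 14%×63.7 = 9.668 lb.
% P₂O₅ = 9.668 / 88.7 = 10.8997%.

10.90% P₂O₅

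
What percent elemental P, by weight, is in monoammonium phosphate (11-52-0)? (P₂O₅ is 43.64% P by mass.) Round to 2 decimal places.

%P = 52 × 0.4364 = 22.6928%.

22.69% P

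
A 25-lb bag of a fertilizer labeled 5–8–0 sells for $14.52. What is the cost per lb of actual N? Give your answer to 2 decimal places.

$11.62 per lb N

N in bag = 25 × 5% = 1.25 lb.
Cost per lb N = $14.52 / 1.25 = $11.6160.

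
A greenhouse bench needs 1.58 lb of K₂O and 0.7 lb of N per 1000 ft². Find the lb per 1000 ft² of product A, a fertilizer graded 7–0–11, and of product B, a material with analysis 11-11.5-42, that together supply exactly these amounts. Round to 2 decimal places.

6.95 lb product A, 1.94 lb product B

With a, b = lb per 1000 ft² of product A and product B:
K₂O: 0.11·a + 0.42·b = 1.58
N: 0.07·a + 0.11·b = 0.7
From row1: a = (1.58 − 0.42·b) / 0.11.
Into row2: 0.07·(1.58 − 0.42·b)/0.11 + 0.11·b = 0.7 → b = 1.9422, a = 6.94798.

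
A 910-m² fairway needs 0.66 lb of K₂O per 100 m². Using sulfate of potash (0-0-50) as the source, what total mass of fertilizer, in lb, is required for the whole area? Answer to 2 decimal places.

12.01 lb

Product per 100 m² = 0.66 / 50% = 1.32 lb.
Total product = 1.32 × 910 / 100 = 12.012 lb.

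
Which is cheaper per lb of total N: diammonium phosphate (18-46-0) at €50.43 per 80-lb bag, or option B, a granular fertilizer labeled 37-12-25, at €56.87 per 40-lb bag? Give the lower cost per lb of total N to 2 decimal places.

diammonium phosphate: N per bag = 80 × 18% = 14.4 lb; cost = 50.43 / 14.4 = €3.5021/lb N.
option B: N per bag = 40 × 37% = 14.8 lb; cost = 56.87 / 14.8 = €3.8426/lb N.
diammonium phosphate is cheaper.

€3.50 per lb N (diammonium phosphate)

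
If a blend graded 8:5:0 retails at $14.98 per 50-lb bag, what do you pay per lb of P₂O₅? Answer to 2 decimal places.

$5.99 per lb P₂O₅

P₂O₅ in bag = 50 × 5% = 2.5 lb.
Cost per lb P₂O₅ = $14.98 / 2.5 = $5.9920.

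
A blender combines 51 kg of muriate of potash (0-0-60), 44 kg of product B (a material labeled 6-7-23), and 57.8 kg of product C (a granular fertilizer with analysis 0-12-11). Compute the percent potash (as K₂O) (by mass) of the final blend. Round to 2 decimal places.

30.81% K₂O

Total mass = 51 + 44 + 57.8 = 152.8 kg.
K₂O mass = 60%×51 + 23%×44 + 11%×57.8 = 47.078 kg.
% K₂O = 47.078 / 152.8 = 30.8102%.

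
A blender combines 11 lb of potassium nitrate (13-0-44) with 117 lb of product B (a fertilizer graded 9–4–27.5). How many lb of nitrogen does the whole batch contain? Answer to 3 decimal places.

N mass = 13%×11 + 9%×117 = 11.96 lb.

11.960 lb N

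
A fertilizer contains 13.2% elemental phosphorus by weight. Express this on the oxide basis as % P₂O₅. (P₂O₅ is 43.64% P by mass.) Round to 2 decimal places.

30.25% P₂O₅

%P₂O₅ = 13.2 / 0.4364 = 30.2475%.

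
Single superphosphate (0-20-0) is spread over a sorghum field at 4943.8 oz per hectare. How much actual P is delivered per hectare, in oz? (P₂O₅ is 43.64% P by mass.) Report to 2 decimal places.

431.49 oz P per hectare

P₂O₅ per hectare = 4943.8 × 20% = 988.76 oz.
Elemental P = 988.76 × 0.4364 = 431.4949 oz per hectare.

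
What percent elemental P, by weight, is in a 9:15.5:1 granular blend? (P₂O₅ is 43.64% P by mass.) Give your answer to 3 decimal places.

%P = 15.5 × 0.4364 = 6.7642%.

6.764% P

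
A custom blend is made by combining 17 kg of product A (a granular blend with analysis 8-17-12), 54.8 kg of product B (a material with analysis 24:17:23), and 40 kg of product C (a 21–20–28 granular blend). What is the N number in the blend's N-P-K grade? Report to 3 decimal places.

20.494% N

Total mass = 17 + 54.8 + 40 = 111.8 kg.
N mass = 8%×17 + 24%×54.8 + 21%×40 = 22.912 kg.
% N = 22.912 / 111.8 = 20.4937%.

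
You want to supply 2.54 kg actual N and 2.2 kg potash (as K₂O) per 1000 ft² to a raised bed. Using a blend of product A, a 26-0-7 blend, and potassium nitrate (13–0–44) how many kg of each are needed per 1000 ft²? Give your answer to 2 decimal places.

7.90 kg product A, 3.74 kg potassium nitrate

Let a = kg of product A, b = kg of potassium nitrate (per 1000 ft²).
N: 0.26·a + 0.13·b = 2.54
K₂O: 0.07·a + 0.44·b = 2.2
Eliminate a: (row1) − 0.26/0.07·(row2) → -1.50429·b = -5.63143, so b = 3.74359.
Back-substitute: a = (2.54 − 0.13·3.74359) / 0.26 = 7.89744.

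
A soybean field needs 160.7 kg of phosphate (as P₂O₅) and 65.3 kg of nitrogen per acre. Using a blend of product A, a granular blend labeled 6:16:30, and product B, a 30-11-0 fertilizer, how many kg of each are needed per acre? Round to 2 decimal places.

990.99 kg product A, 19.47 kg product B

With a, b = kg per acre of product A and product B:
P₂O₅: 0.16·a + 0.11·b = 160.7
N: 0.06·a + 0.3·b = 65.3
Eliminate a: (row1) − 0.16/0.06·(row2) → -0.69·b = -13.4333, so b = 19.4686.
Back-substitute: a = (160.7 − 0.11·19.4686) / 0.16 = 990.9903.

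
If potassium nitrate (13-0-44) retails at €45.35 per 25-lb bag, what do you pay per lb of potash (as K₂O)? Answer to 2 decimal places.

K₂O in bag = 25 × 44% = 11 lb.
Cost per lb K₂O = €45.35 / 11 = €4.1227.

€4.12 per lb K₂O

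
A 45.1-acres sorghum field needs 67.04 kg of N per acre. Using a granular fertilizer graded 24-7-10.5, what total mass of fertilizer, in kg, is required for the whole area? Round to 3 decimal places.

Product per acre = 67.04 / 24% = 279.333 kg.
Total product = 279.333 × 45.1 = 12597.9333 kg.

12597.933 kg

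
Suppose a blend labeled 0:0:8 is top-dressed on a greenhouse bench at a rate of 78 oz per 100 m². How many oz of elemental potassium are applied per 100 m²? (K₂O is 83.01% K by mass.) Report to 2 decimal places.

5.18 oz K per hundred sq m

K₂O per 100 m² = 78 × 8% = 6.24 oz.
Elemental K = 6.24 × 0.8301 = 5.17982 oz per 100 m².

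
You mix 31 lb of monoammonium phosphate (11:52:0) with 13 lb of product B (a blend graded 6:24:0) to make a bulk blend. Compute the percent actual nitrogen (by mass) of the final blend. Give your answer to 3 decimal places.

Total mass = 31 + 13 = 44 lb.
N mass = 11%×31 + 6%×13 = 4.19 lb.
% N = 4.19 / 44 = 9.52273%.

9.523% N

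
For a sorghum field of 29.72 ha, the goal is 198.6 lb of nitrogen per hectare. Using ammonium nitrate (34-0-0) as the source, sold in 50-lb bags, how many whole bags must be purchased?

348 bags

Product per hectare = 198.6 / 34% = 584.118 lb.
Total product = 584.118 × 29.72 = 17360 lb.
Bags = ⌈17360 / 50⌉ = 348.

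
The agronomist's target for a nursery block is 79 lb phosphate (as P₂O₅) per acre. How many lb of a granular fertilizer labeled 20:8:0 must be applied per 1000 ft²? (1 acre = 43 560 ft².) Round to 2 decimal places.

Product per acre = 79 / 8% = 987.5 lb.
Convert to per 1000 ft²: 987.5 × 0.0229568 = 22.6699 lb.

22.67 lb of product per thousand sq ft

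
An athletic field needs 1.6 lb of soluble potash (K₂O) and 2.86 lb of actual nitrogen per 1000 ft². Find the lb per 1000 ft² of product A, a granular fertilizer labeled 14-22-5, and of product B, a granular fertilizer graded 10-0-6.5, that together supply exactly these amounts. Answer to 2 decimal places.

Per-1000 ft² balance (a = product A, b = product B):
K₂O: 0.05·a + 0.065·b = 1.6
N: 0.14·a + 0.1·b = 2.86
From row1: a = (1.6 − 0.065·b) / 0.05.
Into row2: 0.14·(1.6 − 0.065·b)/0.05 + 0.1·b = 2.86 → b = 19.7561, a = 6.31707.

6.32 lb product A, 19.76 lb product B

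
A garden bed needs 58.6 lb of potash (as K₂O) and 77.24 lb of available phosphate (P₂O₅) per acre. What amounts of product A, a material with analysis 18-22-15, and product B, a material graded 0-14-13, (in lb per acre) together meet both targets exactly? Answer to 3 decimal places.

Let a = lb of product A, b = lb of product B (per acre).
K₂O: 0.15·a + 0.13·b = 58.6
P₂O₅: 0.22·a + 0.14·b = 77.24
From row1: a = (58.6 − 0.13·b) / 0.15.
Into row2: 0.22·(58.6 − 0.13·b)/0.15 + 0.14·b = 77.24 → b = 171.8421, a = 241.7368.

241.737 lb product A, 171.842 lb product B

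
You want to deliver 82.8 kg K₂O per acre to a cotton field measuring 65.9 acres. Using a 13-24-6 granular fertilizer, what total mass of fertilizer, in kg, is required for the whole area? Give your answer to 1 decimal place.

90942.0 kg

Product per acre = 82.8 / 6% = 1380 kg.
Total product = 1380 × 65.9 = 90942 kg.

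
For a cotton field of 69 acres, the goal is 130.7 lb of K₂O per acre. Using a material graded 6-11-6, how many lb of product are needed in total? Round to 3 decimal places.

Product per acre = 130.7 / 6% = 2178.33 lb.
Total product = 2178.33 × 69 = 150305 lb.

150305.000 lb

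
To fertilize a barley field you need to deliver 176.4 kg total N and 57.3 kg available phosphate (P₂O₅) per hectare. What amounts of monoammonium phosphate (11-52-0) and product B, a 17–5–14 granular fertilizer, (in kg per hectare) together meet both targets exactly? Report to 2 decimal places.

11.11 kg monoammonium phosphate, 1030.46 kg product B

With a, b = kg per hectare of monoammonium phosphate and product B:
N: 0.11·a + 0.17·b = 176.4
P₂O₅: 0.52·a + 0.05·b = 57.3
Eliminate b: (row1) − 0.17/0.05·(row2) → -1.658·a = -18.42, so a = 11.1098.
Then b = (57.3 − 0.52·11.1098) / 0.05 = 1030.458.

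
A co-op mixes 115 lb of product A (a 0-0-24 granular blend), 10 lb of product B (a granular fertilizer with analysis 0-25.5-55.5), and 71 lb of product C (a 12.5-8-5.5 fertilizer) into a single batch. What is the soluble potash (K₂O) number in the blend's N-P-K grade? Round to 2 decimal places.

Total mass = 115 + 10 + 71 = 196 lb.
K₂O mass = 24%×115 + 55.5%×10 + 5.5%×71 = 37.055 lb.
% K₂O = 37.055 / 196 = 18.9056%.

18.91% K₂O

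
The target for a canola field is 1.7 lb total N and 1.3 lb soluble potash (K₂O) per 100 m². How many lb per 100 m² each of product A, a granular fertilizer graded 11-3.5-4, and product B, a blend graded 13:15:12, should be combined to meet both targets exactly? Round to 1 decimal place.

4.4 lb product A, 9.4 lb product B

Let a = lb of product A, b = lb of product B (per 100 m²).
N: 0.11·a + 0.13·b = 1.7
K₂O: 0.04·a + 0.12·b = 1.3
Eliminate a: (row1) − 0.11/0.04·(row2) → -0.2·b = -1.875, so b = 9.375.
Back-substitute: a = (1.7 − 0.13·9.375) / 0.11 = 4.375.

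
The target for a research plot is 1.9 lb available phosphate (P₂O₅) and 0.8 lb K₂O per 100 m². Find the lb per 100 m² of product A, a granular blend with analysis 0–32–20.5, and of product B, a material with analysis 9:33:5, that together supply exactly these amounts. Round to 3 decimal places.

3.272 lb product A, 2.585 lb product B

Per-100 m² balance (a = product A, b = product B):
P₂O₅: 0.32·a + 0.33·b = 1.9
K₂O: 0.205·a + 0.05·b = 0.8
From row1: a = (1.9 − 0.33·b) / 0.32.
Into row2: 0.205·(1.9 − 0.33·b)/0.32 + 0.05·b = 0.8 → b = 2.5847, a = 3.27202.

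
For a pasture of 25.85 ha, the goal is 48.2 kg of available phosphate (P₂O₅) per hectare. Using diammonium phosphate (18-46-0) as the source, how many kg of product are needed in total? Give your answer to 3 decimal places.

Product per hectare = 48.2 / 46% = 104.783 kg.
Total product = 104.783 × 25.85 = 2708.6304 kg.

2708.630 kg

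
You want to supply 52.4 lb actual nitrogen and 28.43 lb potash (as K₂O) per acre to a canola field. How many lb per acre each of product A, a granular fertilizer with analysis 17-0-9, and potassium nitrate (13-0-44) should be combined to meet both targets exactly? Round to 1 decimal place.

306.8 lb product A, 1.9 lb potassium nitrate

With a, b = lb per acre of product A and potassium nitrate:
N: 0.17·a + 0.13·b = 52.4
K₂O: 0.09·a + 0.44·b = 28.43
Eliminate b: (row1) − 0.13/0.44·(row2) → 0.143409·a = 44.0002, so a = 306.816.
Then b = (28.43 − 0.09·306.816) / 0.44 = 1.85578.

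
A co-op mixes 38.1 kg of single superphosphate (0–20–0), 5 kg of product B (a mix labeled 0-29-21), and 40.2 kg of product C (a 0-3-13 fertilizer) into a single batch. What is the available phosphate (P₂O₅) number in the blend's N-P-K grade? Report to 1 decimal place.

12.3% P₂O₅

Total mass = 38.1 + 5 + 40.2 = 83.3 kg.
P₂O₅ mass = 20%×38.1 + 29%×5 + 3%×40.2 = 10.276 kg.
% P₂O₅ = 10.276 / 83.3 = 12.3361%.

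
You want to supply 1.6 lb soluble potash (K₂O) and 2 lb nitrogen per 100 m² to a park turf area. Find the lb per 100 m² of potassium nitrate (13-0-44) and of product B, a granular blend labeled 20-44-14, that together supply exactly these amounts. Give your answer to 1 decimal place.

With a, b = lb per 100 m² of potassium nitrate and product B:
K₂O: 0.44·a + 0.14·b = 1.6
N: 0.13·a + 0.2·b = 2
Eliminate a: (row1) − 0.44/0.13·(row2) → -0.536923·b = -5.16923, so b = 9.62751.
Back-substitute: a = (1.6 − 0.14·9.62751) / 0.44 = 0.573066.

0.6 lb potassium nitrate, 9.6 lb product B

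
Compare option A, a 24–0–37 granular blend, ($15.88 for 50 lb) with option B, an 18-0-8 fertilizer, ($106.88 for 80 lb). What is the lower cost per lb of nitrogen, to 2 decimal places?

option A: N per bag = 50 × 24% = 12 lb; cost = 15.88 / 12 = $1.3233/lb N.
option B: N per bag = 80 × 18% = 14.4 lb; cost = 106.88 / 14.4 = $7.4222/lb N.
option A is cheaper.

$1.32 per lb N (option A)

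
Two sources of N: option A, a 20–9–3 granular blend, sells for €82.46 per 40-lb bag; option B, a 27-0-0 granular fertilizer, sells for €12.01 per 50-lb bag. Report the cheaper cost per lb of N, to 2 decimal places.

€0.89 per lb N (option B)

option A: N per bag = 40 × 20% = 8 lb; cost = 82.46 / 8 = €10.3075/lb N.
option B: N per bag = 50 × 27% = 13.5 lb; cost = 12.01 / 13.5 = €0.8896/lb N.
option B is cheaper.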